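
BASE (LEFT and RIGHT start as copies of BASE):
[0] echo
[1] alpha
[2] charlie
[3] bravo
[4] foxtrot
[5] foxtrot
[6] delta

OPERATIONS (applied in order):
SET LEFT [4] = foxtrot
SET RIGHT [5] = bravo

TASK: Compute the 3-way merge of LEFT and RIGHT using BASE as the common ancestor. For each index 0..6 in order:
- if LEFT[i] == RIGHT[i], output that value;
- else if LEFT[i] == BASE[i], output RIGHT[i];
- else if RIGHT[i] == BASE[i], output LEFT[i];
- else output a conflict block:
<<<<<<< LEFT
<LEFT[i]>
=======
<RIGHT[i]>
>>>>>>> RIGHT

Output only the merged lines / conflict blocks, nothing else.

Final LEFT:  [echo, alpha, charlie, bravo, foxtrot, foxtrot, delta]
Final RIGHT: [echo, alpha, charlie, bravo, foxtrot, bravo, delta]
i=0: L=echo R=echo -> agree -> echo
i=1: L=alpha R=alpha -> agree -> alpha
i=2: L=charlie R=charlie -> agree -> charlie
i=3: L=bravo R=bravo -> agree -> bravo
i=4: L=foxtrot R=foxtrot -> agree -> foxtrot
i=5: L=foxtrot=BASE, R=bravo -> take RIGHT -> bravo
i=6: L=delta R=delta -> agree -> delta

Answer: echo
alpha
charlie
bravo
foxtrot
bravo
delta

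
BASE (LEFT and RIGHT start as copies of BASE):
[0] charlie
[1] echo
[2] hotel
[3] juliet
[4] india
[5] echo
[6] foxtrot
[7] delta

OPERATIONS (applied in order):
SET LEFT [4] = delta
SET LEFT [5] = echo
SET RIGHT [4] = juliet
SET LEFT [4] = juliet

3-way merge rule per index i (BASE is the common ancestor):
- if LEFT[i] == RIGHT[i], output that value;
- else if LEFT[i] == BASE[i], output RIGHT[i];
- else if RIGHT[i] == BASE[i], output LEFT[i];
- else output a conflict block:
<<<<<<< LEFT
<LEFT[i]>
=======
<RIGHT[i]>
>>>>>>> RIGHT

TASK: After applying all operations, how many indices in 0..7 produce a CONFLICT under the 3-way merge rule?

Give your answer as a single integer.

Answer: 0

Derivation:
Final LEFT:  [charlie, echo, hotel, juliet, juliet, echo, foxtrot, delta]
Final RIGHT: [charlie, echo, hotel, juliet, juliet, echo, foxtrot, delta]
i=0: L=charlie R=charlie -> agree -> charlie
i=1: L=echo R=echo -> agree -> echo
i=2: L=hotel R=hotel -> agree -> hotel
i=3: L=juliet R=juliet -> agree -> juliet
i=4: L=juliet R=juliet -> agree -> juliet
i=5: L=echo R=echo -> agree -> echo
i=6: L=foxtrot R=foxtrot -> agree -> foxtrot
i=7: L=delta R=delta -> agree -> delta
Conflict count: 0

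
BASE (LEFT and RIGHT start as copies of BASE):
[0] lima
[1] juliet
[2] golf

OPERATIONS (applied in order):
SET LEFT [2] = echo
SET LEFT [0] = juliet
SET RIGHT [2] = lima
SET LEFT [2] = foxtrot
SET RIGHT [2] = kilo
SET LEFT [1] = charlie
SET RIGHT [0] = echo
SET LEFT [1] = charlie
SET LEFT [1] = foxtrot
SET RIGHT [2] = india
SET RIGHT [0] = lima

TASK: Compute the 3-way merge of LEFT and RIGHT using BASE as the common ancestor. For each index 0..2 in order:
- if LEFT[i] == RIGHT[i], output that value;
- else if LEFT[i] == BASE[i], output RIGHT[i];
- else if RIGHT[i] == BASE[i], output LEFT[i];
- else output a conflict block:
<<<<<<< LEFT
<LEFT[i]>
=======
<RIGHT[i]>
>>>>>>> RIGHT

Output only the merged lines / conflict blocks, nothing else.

Answer: juliet
foxtrot
<<<<<<< LEFT
foxtrot
=======
india
>>>>>>> RIGHT

Derivation:
Final LEFT:  [juliet, foxtrot, foxtrot]
Final RIGHT: [lima, juliet, india]
i=0: L=juliet, R=lima=BASE -> take LEFT -> juliet
i=1: L=foxtrot, R=juliet=BASE -> take LEFT -> foxtrot
i=2: BASE=golf L=foxtrot R=india all differ -> CONFLICT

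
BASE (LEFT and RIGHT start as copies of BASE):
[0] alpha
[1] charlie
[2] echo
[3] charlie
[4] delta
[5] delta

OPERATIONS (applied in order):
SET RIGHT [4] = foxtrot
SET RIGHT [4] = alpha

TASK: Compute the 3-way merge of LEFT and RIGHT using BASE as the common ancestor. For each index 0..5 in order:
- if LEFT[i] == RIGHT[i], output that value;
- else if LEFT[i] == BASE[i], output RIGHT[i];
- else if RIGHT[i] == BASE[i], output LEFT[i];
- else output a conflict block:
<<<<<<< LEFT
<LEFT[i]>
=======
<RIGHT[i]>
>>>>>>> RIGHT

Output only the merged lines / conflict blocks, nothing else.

Final LEFT:  [alpha, charlie, echo, charlie, delta, delta]
Final RIGHT: [alpha, charlie, echo, charlie, alpha, delta]
i=0: L=alpha R=alpha -> agree -> alpha
i=1: L=charlie R=charlie -> agree -> charlie
i=2: L=echo R=echo -> agree -> echo
i=3: L=charlie R=charlie -> agree -> charlie
i=4: L=delta=BASE, R=alpha -> take RIGHT -> alpha
i=5: L=delta R=delta -> agree -> delta

Answer: alpha
charlie
echo
charlie
alpha
delta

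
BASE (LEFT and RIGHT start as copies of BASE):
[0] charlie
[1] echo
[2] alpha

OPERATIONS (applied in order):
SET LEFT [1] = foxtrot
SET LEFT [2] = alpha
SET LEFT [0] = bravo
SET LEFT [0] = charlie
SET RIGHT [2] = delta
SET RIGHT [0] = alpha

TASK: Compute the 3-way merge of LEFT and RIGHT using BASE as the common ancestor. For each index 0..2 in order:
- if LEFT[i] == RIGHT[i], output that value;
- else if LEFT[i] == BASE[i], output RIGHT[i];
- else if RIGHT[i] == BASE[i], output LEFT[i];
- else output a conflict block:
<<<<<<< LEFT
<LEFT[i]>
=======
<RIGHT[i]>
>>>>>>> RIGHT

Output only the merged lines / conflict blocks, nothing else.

Answer: alpha
foxtrot
delta

Derivation:
Final LEFT:  [charlie, foxtrot, alpha]
Final RIGHT: [alpha, echo, delta]
i=0: L=charlie=BASE, R=alpha -> take RIGHT -> alpha
i=1: L=foxtrot, R=echo=BASE -> take LEFT -> foxtrot
i=2: L=alpha=BASE, R=delta -> take RIGHT -> delta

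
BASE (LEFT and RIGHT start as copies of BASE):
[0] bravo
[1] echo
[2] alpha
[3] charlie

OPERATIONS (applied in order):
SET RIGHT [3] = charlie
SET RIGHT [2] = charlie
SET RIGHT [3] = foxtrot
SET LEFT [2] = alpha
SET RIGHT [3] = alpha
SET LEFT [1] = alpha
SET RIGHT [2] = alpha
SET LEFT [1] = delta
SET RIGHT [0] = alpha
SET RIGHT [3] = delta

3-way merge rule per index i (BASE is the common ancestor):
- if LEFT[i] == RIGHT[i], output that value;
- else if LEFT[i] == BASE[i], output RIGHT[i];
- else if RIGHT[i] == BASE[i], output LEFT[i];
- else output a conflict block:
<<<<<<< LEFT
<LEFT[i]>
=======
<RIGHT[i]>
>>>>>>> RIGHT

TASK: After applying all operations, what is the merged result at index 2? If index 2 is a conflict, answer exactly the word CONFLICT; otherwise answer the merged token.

Final LEFT:  [bravo, delta, alpha, charlie]
Final RIGHT: [alpha, echo, alpha, delta]
i=0: L=bravo=BASE, R=alpha -> take RIGHT -> alpha
i=1: L=delta, R=echo=BASE -> take LEFT -> delta
i=2: L=alpha R=alpha -> agree -> alpha
i=3: L=charlie=BASE, R=delta -> take RIGHT -> delta
Index 2 -> alpha

Answer: alpha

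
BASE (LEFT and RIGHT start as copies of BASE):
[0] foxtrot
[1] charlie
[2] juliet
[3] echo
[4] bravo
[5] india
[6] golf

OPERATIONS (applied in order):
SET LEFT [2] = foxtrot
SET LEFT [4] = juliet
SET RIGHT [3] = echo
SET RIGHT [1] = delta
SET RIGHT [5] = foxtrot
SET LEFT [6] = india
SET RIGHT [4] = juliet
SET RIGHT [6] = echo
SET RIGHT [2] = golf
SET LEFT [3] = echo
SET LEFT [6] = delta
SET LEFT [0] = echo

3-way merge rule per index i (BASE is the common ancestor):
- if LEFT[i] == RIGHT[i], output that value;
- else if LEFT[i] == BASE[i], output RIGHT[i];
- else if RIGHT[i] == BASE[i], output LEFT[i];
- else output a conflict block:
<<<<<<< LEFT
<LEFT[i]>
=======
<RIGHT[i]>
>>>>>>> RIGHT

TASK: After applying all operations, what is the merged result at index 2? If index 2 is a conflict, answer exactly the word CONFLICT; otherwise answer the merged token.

Answer: CONFLICT

Derivation:
Final LEFT:  [echo, charlie, foxtrot, echo, juliet, india, delta]
Final RIGHT: [foxtrot, delta, golf, echo, juliet, foxtrot, echo]
i=0: L=echo, R=foxtrot=BASE -> take LEFT -> echo
i=1: L=charlie=BASE, R=delta -> take RIGHT -> delta
i=2: BASE=juliet L=foxtrot R=golf all differ -> CONFLICT
i=3: L=echo R=echo -> agree -> echo
i=4: L=juliet R=juliet -> agree -> juliet
i=5: L=india=BASE, R=foxtrot -> take RIGHT -> foxtrot
i=6: BASE=golf L=delta R=echo all differ -> CONFLICT
Index 2 -> CONFLICT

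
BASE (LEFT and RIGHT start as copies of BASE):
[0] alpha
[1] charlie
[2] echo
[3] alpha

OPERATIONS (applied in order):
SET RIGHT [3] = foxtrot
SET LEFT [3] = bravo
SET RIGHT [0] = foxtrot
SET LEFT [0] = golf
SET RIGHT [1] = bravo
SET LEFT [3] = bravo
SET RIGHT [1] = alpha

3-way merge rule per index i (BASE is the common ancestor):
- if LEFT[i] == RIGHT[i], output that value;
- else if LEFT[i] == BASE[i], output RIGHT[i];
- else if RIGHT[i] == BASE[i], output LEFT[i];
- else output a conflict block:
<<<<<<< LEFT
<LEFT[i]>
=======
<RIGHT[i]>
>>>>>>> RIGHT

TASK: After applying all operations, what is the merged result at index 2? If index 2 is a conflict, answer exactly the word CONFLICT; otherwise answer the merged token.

Final LEFT:  [golf, charlie, echo, bravo]
Final RIGHT: [foxtrot, alpha, echo, foxtrot]
i=0: BASE=alpha L=golf R=foxtrot all differ -> CONFLICT
i=1: L=charlie=BASE, R=alpha -> take RIGHT -> alpha
i=2: L=echo R=echo -> agree -> echo
i=3: BASE=alpha L=bravo R=foxtrot all differ -> CONFLICT
Index 2 -> echo

Answer: echo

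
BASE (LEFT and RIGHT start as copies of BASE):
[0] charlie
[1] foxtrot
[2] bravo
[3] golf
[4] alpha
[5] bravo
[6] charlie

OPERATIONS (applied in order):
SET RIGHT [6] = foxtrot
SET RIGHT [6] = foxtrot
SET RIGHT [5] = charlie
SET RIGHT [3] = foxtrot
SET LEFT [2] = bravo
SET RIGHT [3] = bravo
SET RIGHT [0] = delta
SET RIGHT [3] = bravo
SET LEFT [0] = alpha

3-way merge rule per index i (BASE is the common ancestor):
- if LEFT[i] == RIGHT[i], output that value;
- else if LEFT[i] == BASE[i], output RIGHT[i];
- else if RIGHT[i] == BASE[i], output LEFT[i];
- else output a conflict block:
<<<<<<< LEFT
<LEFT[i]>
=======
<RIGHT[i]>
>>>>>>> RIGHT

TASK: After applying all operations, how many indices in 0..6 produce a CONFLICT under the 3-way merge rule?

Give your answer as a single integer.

Final LEFT:  [alpha, foxtrot, bravo, golf, alpha, bravo, charlie]
Final RIGHT: [delta, foxtrot, bravo, bravo, alpha, charlie, foxtrot]
i=0: BASE=charlie L=alpha R=delta all differ -> CONFLICT
i=1: L=foxtrot R=foxtrot -> agree -> foxtrot
i=2: L=bravo R=bravo -> agree -> bravo
i=3: L=golf=BASE, R=bravo -> take RIGHT -> bravo
i=4: L=alpha R=alpha -> agree -> alpha
i=5: L=bravo=BASE, R=charlie -> take RIGHT -> charlie
i=6: L=charlie=BASE, R=foxtrot -> take RIGHT -> foxtrot
Conflict count: 1

Answer: 1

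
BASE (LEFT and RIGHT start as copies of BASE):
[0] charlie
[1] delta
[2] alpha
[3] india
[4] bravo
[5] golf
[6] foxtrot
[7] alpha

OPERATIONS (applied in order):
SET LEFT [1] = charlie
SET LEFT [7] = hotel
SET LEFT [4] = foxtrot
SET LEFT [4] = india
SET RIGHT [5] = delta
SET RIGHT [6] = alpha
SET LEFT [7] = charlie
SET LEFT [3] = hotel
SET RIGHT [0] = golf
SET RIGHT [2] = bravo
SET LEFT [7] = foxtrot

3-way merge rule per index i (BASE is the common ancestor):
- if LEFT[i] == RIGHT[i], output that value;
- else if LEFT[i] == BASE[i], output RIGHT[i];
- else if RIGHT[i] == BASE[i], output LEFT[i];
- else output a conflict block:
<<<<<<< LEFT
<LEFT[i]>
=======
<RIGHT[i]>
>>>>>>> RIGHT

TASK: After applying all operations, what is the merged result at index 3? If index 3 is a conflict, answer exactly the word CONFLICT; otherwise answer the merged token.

Final LEFT:  [charlie, charlie, alpha, hotel, india, golf, foxtrot, foxtrot]
Final RIGHT: [golf, delta, bravo, india, bravo, delta, alpha, alpha]
i=0: L=charlie=BASE, R=golf -> take RIGHT -> golf
i=1: L=charlie, R=delta=BASE -> take LEFT -> charlie
i=2: L=alpha=BASE, R=bravo -> take RIGHT -> bravo
i=3: L=hotel, R=india=BASE -> take LEFT -> hotel
i=4: L=india, R=bravo=BASE -> take LEFT -> india
i=5: L=golf=BASE, R=delta -> take RIGHT -> delta
i=6: L=foxtrot=BASE, R=alpha -> take RIGHT -> alpha
i=7: L=foxtrot, R=alpha=BASE -> take LEFT -> foxtrot
Index 3 -> hotel

Answer: hotel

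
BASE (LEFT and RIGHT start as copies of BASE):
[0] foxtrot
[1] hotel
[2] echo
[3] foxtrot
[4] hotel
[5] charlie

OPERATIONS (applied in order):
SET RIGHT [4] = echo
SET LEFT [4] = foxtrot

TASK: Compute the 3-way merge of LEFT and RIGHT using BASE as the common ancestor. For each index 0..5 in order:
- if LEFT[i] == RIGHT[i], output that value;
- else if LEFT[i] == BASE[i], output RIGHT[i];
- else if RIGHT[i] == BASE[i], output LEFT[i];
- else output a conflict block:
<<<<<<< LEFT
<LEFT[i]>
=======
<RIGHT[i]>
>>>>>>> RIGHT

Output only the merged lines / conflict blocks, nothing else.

Final LEFT:  [foxtrot, hotel, echo, foxtrot, foxtrot, charlie]
Final RIGHT: [foxtrot, hotel, echo, foxtrot, echo, charlie]
i=0: L=foxtrot R=foxtrot -> agree -> foxtrot
i=1: L=hotel R=hotel -> agree -> hotel
i=2: L=echo R=echo -> agree -> echo
i=3: L=foxtrot R=foxtrot -> agree -> foxtrot
i=4: BASE=hotel L=foxtrot R=echo all differ -> CONFLICT
i=5: L=charlie R=charlie -> agree -> charlie

Answer: foxtrot
hotel
echo
foxtrot
<<<<<<< LEFT
foxtrot
=======
echo
>>>>>>> RIGHT
charlie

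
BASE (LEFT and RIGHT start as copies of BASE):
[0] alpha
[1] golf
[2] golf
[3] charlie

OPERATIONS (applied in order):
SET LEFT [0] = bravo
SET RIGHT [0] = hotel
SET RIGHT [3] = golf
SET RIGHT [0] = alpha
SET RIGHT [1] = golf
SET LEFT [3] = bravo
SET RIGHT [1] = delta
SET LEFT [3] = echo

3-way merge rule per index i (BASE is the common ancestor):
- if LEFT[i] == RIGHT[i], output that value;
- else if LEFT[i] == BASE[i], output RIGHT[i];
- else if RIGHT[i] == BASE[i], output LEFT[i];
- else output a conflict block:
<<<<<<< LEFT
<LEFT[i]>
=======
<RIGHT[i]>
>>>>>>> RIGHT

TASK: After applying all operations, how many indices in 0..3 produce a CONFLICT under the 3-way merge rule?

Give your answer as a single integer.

Answer: 1

Derivation:
Final LEFT:  [bravo, golf, golf, echo]
Final RIGHT: [alpha, delta, golf, golf]
i=0: L=bravo, R=alpha=BASE -> take LEFT -> bravo
i=1: L=golf=BASE, R=delta -> take RIGHT -> delta
i=2: L=golf R=golf -> agree -> golf
i=3: BASE=charlie L=echo R=golf all differ -> CONFLICT
Conflict count: 1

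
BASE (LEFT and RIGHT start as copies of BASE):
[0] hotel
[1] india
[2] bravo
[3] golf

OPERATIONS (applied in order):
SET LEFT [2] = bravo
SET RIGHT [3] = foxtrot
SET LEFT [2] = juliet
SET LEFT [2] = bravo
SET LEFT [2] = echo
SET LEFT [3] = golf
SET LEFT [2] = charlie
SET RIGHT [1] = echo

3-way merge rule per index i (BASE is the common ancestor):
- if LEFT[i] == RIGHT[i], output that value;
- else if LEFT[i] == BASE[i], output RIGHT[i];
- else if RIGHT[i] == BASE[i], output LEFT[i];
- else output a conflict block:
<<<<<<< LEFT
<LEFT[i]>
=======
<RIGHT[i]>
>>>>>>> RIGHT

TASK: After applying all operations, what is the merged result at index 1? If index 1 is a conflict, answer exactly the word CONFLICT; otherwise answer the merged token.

Final LEFT:  [hotel, india, charlie, golf]
Final RIGHT: [hotel, echo, bravo, foxtrot]
i=0: L=hotel R=hotel -> agree -> hotel
i=1: L=india=BASE, R=echo -> take RIGHT -> echo
i=2: L=charlie, R=bravo=BASE -> take LEFT -> charlie
i=3: L=golf=BASE, R=foxtrot -> take RIGHT -> foxtrot
Index 1 -> echo

Answer: echo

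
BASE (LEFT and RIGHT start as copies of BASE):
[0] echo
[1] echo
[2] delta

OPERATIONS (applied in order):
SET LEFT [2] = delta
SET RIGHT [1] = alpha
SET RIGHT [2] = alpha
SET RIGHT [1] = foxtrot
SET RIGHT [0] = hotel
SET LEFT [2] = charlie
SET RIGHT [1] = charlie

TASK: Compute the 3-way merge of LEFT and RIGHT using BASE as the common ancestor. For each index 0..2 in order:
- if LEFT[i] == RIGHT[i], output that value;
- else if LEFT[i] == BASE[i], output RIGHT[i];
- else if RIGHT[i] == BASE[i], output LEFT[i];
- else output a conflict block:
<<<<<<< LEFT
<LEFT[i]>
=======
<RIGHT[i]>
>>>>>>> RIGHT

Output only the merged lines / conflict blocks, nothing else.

Answer: hotel
charlie
<<<<<<< LEFT
charlie
=======
alpha
>>>>>>> RIGHT

Derivation:
Final LEFT:  [echo, echo, charlie]
Final RIGHT: [hotel, charlie, alpha]
i=0: L=echo=BASE, R=hotel -> take RIGHT -> hotel
i=1: L=echo=BASE, R=charlie -> take RIGHT -> charlie
i=2: BASE=delta L=charlie R=alpha all differ -> CONFLICT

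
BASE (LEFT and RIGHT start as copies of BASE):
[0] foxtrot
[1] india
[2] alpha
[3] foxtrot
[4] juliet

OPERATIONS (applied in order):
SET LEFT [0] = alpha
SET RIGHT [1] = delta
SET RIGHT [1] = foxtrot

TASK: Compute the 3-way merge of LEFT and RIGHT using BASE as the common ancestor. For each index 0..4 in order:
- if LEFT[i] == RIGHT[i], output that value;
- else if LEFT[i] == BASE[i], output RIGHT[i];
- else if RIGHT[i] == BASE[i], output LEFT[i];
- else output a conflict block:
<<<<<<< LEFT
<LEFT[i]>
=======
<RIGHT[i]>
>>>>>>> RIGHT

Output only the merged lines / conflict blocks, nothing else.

Final LEFT:  [alpha, india, alpha, foxtrot, juliet]
Final RIGHT: [foxtrot, foxtrot, alpha, foxtrot, juliet]
i=0: L=alpha, R=foxtrot=BASE -> take LEFT -> alpha
i=1: L=india=BASE, R=foxtrot -> take RIGHT -> foxtrot
i=2: L=alpha R=alpha -> agree -> alpha
i=3: L=foxtrot R=foxtrot -> agree -> foxtrot
i=4: L=juliet R=juliet -> agree -> juliet

Answer: alpha
foxtrot
alpha
foxtrot
juliet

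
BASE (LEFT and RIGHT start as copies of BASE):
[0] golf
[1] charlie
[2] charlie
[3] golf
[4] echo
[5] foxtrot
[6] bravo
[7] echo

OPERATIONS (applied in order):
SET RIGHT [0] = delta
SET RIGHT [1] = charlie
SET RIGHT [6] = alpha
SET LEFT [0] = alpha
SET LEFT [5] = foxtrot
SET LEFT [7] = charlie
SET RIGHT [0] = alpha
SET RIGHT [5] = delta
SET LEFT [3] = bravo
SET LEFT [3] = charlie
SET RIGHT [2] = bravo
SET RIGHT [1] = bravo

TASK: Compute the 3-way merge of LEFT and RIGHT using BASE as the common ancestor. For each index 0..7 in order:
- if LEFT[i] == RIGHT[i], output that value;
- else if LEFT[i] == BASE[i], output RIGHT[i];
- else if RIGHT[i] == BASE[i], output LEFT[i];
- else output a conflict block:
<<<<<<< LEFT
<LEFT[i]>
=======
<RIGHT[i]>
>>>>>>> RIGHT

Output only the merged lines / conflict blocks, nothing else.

Answer: alpha
bravo
bravo
charlie
echo
delta
alpha
charlie

Derivation:
Final LEFT:  [alpha, charlie, charlie, charlie, echo, foxtrot, bravo, charlie]
Final RIGHT: [alpha, bravo, bravo, golf, echo, delta, alpha, echo]
i=0: L=alpha R=alpha -> agree -> alpha
i=1: L=charlie=BASE, R=bravo -> take RIGHT -> bravo
i=2: L=charlie=BASE, R=bravo -> take RIGHT -> bravo
i=3: L=charlie, R=golf=BASE -> take LEFT -> charlie
i=4: L=echo R=echo -> agree -> echo
i=5: L=foxtrot=BASE, R=delta -> take RIGHT -> delta
i=6: L=bravo=BASE, R=alpha -> take RIGHT -> alpha
i=7: L=charlie, R=echo=BASE -> take LEFT -> charlie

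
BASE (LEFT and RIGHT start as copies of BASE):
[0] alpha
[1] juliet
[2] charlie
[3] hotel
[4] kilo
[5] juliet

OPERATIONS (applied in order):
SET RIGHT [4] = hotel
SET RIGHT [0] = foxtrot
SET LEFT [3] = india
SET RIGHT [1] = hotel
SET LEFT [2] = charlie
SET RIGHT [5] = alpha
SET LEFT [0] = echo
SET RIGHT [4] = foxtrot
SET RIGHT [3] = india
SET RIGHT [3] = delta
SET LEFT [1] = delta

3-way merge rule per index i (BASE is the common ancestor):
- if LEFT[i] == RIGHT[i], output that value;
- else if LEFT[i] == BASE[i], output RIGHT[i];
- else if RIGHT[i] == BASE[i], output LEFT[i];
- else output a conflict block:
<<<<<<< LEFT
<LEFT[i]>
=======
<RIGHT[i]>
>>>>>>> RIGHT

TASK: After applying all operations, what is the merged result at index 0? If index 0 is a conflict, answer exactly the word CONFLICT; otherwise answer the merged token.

Final LEFT:  [echo, delta, charlie, india, kilo, juliet]
Final RIGHT: [foxtrot, hotel, charlie, delta, foxtrot, alpha]
i=0: BASE=alpha L=echo R=foxtrot all differ -> CONFLICT
i=1: BASE=juliet L=delta R=hotel all differ -> CONFLICT
i=2: L=charlie R=charlie -> agree -> charlie
i=3: BASE=hotel L=india R=delta all differ -> CONFLICT
i=4: L=kilo=BASE, R=foxtrot -> take RIGHT -> foxtrot
i=5: L=juliet=BASE, R=alpha -> take RIGHT -> alpha
Index 0 -> CONFLICT

Answer: CONFLICT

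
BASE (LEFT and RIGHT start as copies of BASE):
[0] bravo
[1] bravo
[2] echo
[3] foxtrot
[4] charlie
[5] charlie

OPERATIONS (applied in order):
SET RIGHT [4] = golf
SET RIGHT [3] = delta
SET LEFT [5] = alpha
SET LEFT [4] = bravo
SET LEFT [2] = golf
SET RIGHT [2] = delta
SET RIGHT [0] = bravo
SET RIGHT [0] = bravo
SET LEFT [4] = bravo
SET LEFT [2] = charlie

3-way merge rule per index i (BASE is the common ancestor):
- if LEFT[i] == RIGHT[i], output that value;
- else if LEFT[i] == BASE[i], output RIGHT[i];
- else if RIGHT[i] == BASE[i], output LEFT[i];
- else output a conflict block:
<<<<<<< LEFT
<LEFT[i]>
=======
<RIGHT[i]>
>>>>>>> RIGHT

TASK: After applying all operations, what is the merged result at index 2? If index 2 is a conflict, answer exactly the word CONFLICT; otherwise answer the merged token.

Final LEFT:  [bravo, bravo, charlie, foxtrot, bravo, alpha]
Final RIGHT: [bravo, bravo, delta, delta, golf, charlie]
i=0: L=bravo R=bravo -> agree -> bravo
i=1: L=bravo R=bravo -> agree -> bravo
i=2: BASE=echo L=charlie R=delta all differ -> CONFLICT
i=3: L=foxtrot=BASE, R=delta -> take RIGHT -> delta
i=4: BASE=charlie L=bravo R=golf all differ -> CONFLICT
i=5: L=alpha, R=charlie=BASE -> take LEFT -> alpha
Index 2 -> CONFLICT

Answer: CONFLICT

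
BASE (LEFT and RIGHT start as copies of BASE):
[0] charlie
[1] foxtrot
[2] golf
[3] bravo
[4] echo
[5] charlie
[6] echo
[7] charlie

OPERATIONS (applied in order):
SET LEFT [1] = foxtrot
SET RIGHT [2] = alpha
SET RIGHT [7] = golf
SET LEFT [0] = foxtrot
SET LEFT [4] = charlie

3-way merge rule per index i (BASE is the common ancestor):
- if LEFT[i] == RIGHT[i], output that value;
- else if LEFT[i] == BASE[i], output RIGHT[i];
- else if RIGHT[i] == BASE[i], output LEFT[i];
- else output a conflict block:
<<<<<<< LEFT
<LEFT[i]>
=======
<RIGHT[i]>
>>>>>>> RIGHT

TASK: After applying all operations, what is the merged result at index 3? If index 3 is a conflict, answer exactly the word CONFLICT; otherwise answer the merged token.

Answer: bravo

Derivation:
Final LEFT:  [foxtrot, foxtrot, golf, bravo, charlie, charlie, echo, charlie]
Final RIGHT: [charlie, foxtrot, alpha, bravo, echo, charlie, echo, golf]
i=0: L=foxtrot, R=charlie=BASE -> take LEFT -> foxtrot
i=1: L=foxtrot R=foxtrot -> agree -> foxtrot
i=2: L=golf=BASE, R=alpha -> take RIGHT -> alpha
i=3: L=bravo R=bravo -> agree -> bravo
i=4: L=charlie, R=echo=BASE -> take LEFT -> charlie
i=5: L=charlie R=charlie -> agree -> charlie
i=6: L=echo R=echo -> agree -> echo
i=7: L=charlie=BASE, R=golf -> take RIGHT -> golf
Index 3 -> bravo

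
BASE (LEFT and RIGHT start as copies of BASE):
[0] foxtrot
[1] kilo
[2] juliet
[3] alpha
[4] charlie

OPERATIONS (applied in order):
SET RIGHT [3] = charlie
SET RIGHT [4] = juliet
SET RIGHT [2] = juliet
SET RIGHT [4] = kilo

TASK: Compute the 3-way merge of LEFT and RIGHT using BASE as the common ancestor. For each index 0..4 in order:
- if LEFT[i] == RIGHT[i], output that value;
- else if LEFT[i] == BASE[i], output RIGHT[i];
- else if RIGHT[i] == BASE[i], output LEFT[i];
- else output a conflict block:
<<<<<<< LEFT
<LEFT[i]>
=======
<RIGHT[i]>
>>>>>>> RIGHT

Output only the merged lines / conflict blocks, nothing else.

Final LEFT:  [foxtrot, kilo, juliet, alpha, charlie]
Final RIGHT: [foxtrot, kilo, juliet, charlie, kilo]
i=0: L=foxtrot R=foxtrot -> agree -> foxtrot
i=1: L=kilo R=kilo -> agree -> kilo
i=2: L=juliet R=juliet -> agree -> juliet
i=3: L=alpha=BASE, R=charlie -> take RIGHT -> charlie
i=4: L=charlie=BASE, R=kilo -> take RIGHT -> kilo

Answer: foxtrot
kilo
juliet
charlie
kilo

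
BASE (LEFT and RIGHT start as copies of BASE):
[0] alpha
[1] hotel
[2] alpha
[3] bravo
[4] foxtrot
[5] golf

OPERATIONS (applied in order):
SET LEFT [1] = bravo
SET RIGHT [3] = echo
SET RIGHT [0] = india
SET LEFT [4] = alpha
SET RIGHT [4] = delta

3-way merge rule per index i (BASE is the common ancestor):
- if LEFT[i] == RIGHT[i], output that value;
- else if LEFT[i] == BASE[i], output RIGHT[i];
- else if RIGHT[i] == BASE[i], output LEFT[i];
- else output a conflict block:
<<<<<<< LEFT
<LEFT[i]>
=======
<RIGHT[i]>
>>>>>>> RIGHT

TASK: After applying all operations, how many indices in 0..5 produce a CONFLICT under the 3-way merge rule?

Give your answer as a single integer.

Final LEFT:  [alpha, bravo, alpha, bravo, alpha, golf]
Final RIGHT: [india, hotel, alpha, echo, delta, golf]
i=0: L=alpha=BASE, R=india -> take RIGHT -> india
i=1: L=bravo, R=hotel=BASE -> take LEFT -> bravo
i=2: L=alpha R=alpha -> agree -> alpha
i=3: L=bravo=BASE, R=echo -> take RIGHT -> echo
i=4: BASE=foxtrot L=alpha R=delta all differ -> CONFLICT
i=5: L=golf R=golf -> agree -> golf
Conflict count: 1

Answer: 1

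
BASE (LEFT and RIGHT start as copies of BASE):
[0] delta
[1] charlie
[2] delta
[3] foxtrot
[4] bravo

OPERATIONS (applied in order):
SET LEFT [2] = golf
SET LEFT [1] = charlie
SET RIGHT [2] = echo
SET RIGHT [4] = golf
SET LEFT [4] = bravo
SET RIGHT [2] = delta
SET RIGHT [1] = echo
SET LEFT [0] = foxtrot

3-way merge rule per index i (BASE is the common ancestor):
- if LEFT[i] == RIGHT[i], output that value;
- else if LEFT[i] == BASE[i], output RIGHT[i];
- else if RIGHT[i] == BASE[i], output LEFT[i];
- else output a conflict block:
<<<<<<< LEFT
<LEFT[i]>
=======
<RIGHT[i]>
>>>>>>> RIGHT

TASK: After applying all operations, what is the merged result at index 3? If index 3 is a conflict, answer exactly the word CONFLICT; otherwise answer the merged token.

Answer: foxtrot

Derivation:
Final LEFT:  [foxtrot, charlie, golf, foxtrot, bravo]
Final RIGHT: [delta, echo, delta, foxtrot, golf]
i=0: L=foxtrot, R=delta=BASE -> take LEFT -> foxtrot
i=1: L=charlie=BASE, R=echo -> take RIGHT -> echo
i=2: L=golf, R=delta=BASE -> take LEFT -> golf
i=3: L=foxtrot R=foxtrot -> agree -> foxtrot
i=4: L=bravo=BASE, R=golf -> take RIGHT -> golf
Index 3 -> foxtrot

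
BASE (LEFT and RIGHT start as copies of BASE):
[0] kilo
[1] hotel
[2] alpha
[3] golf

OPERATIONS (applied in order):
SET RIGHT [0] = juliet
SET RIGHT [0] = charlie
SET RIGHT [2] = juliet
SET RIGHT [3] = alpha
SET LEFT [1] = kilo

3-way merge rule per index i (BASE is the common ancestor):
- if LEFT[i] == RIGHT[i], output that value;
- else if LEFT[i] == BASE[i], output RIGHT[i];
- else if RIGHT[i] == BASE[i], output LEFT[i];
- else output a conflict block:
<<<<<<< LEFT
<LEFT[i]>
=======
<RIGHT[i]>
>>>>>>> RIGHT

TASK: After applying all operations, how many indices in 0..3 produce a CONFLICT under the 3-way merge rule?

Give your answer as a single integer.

Answer: 0

Derivation:
Final LEFT:  [kilo, kilo, alpha, golf]
Final RIGHT: [charlie, hotel, juliet, alpha]
i=0: L=kilo=BASE, R=charlie -> take RIGHT -> charlie
i=1: L=kilo, R=hotel=BASE -> take LEFT -> kilo
i=2: L=alpha=BASE, R=juliet -> take RIGHT -> juliet
i=3: L=golf=BASE, R=alpha -> take RIGHT -> alpha
Conflict count: 0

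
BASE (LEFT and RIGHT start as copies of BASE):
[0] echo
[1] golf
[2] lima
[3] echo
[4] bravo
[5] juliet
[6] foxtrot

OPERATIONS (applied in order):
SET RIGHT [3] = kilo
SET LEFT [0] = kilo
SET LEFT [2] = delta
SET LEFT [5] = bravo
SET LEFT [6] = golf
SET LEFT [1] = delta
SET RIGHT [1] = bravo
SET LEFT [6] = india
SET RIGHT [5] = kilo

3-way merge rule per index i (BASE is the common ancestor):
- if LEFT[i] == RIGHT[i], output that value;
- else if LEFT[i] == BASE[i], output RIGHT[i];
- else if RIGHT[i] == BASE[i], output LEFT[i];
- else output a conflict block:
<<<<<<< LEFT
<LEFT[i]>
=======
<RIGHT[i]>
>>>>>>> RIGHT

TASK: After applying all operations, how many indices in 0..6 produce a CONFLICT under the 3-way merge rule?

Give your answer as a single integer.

Final LEFT:  [kilo, delta, delta, echo, bravo, bravo, india]
Final RIGHT: [echo, bravo, lima, kilo, bravo, kilo, foxtrot]
i=0: L=kilo, R=echo=BASE -> take LEFT -> kilo
i=1: BASE=golf L=delta R=bravo all differ -> CONFLICT
i=2: L=delta, R=lima=BASE -> take LEFT -> delta
i=3: L=echo=BASE, R=kilo -> take RIGHT -> kilo
i=4: L=bravo R=bravo -> agree -> bravo
i=5: BASE=juliet L=bravo R=kilo all differ -> CONFLICT
i=6: L=india, R=foxtrot=BASE -> take LEFT -> india
Conflict count: 2

Answer: 2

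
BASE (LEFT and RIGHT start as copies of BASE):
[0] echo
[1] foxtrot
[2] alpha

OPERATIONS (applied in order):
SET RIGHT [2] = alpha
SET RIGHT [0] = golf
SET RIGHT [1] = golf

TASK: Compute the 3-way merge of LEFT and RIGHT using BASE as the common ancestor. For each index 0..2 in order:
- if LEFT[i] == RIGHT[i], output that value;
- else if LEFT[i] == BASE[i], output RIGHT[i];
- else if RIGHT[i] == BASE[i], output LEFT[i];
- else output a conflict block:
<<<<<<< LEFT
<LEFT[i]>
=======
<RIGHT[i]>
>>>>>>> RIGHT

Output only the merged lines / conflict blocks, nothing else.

Answer: golf
golf
alpha

Derivation:
Final LEFT:  [echo, foxtrot, alpha]
Final RIGHT: [golf, golf, alpha]
i=0: L=echo=BASE, R=golf -> take RIGHT -> golf
i=1: L=foxtrot=BASE, R=golf -> take RIGHT -> golf
i=2: L=alpha R=alpha -> agree -> alpha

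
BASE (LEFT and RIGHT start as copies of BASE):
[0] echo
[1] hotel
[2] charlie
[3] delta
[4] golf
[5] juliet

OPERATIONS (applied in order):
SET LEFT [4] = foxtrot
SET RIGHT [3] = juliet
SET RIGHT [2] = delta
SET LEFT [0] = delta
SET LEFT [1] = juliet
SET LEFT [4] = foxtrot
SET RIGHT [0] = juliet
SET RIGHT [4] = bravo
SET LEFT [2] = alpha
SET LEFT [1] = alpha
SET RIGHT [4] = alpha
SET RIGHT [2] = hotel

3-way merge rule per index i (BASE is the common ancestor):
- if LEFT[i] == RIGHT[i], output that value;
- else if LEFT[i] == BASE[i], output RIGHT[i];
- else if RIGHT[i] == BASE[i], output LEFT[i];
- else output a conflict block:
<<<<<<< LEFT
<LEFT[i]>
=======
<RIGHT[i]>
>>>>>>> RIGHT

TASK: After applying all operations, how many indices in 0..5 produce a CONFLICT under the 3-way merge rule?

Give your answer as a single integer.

Answer: 3

Derivation:
Final LEFT:  [delta, alpha, alpha, delta, foxtrot, juliet]
Final RIGHT: [juliet, hotel, hotel, juliet, alpha, juliet]
i=0: BASE=echo L=delta R=juliet all differ -> CONFLICT
i=1: L=alpha, R=hotel=BASE -> take LEFT -> alpha
i=2: BASE=charlie L=alpha R=hotel all differ -> CONFLICT
i=3: L=delta=BASE, R=juliet -> take RIGHT -> juliet
i=4: BASE=golf L=foxtrot R=alpha all differ -> CONFLICT
i=5: L=juliet R=juliet -> agree -> juliet
Conflict count: 3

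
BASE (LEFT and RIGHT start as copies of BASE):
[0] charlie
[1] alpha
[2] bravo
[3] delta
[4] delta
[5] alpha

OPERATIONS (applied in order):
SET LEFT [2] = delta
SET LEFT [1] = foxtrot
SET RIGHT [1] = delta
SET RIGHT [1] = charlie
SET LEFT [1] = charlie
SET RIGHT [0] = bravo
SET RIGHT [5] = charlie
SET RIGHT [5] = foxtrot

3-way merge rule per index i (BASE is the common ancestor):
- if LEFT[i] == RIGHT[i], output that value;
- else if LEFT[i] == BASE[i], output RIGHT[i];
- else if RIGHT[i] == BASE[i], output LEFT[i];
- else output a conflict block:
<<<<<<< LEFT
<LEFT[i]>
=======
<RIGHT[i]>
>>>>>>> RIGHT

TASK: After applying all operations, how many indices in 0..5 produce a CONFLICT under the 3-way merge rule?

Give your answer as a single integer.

Answer: 0

Derivation:
Final LEFT:  [charlie, charlie, delta, delta, delta, alpha]
Final RIGHT: [bravo, charlie, bravo, delta, delta, foxtrot]
i=0: L=charlie=BASE, R=bravo -> take RIGHT -> bravo
i=1: L=charlie R=charlie -> agree -> charlie
i=2: L=delta, R=bravo=BASE -> take LEFT -> delta
i=3: L=delta R=delta -> agree -> delta
i=4: L=delta R=delta -> agree -> delta
i=5: L=alpha=BASE, R=foxtrot -> take RIGHT -> foxtrot
Conflict count: 0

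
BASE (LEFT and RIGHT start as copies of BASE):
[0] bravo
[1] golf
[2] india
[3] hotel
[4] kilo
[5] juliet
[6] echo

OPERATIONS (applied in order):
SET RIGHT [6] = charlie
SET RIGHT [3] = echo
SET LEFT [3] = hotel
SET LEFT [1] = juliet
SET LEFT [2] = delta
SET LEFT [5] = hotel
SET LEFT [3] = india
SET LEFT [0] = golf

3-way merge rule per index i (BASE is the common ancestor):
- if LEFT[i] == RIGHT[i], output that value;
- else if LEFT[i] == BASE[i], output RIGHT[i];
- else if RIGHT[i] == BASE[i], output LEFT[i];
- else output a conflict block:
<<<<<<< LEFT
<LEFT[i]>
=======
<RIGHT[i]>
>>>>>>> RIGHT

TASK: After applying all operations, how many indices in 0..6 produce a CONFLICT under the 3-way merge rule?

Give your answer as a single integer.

Final LEFT:  [golf, juliet, delta, india, kilo, hotel, echo]
Final RIGHT: [bravo, golf, india, echo, kilo, juliet, charlie]
i=0: L=golf, R=bravo=BASE -> take LEFT -> golf
i=1: L=juliet, R=golf=BASE -> take LEFT -> juliet
i=2: L=delta, R=india=BASE -> take LEFT -> delta
i=3: BASE=hotel L=india R=echo all differ -> CONFLICT
i=4: L=kilo R=kilo -> agree -> kilo
i=5: L=hotel, R=juliet=BASE -> take LEFT -> hotel
i=6: L=echo=BASE, R=charlie -> take RIGHT -> charlie
Conflict count: 1

Answer: 1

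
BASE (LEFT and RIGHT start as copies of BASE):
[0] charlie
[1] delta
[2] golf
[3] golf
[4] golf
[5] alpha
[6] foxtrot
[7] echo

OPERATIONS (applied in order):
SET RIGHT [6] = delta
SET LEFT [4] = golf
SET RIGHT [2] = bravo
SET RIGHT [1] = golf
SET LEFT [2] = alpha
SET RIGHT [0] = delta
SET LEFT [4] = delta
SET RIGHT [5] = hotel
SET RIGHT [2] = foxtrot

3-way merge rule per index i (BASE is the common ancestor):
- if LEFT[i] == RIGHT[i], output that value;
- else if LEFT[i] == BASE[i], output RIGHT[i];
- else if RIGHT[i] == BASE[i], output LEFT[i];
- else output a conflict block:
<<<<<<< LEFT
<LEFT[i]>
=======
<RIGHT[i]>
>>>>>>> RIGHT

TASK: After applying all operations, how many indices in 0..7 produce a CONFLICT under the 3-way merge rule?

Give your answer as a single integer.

Answer: 1

Derivation:
Final LEFT:  [charlie, delta, alpha, golf, delta, alpha, foxtrot, echo]
Final RIGHT: [delta, golf, foxtrot, golf, golf, hotel, delta, echo]
i=0: L=charlie=BASE, R=delta -> take RIGHT -> delta
i=1: L=delta=BASE, R=golf -> take RIGHT -> golf
i=2: BASE=golf L=alpha R=foxtrot all differ -> CONFLICT
i=3: L=golf R=golf -> agree -> golf
i=4: L=delta, R=golf=BASE -> take LEFT -> delta
i=5: L=alpha=BASE, R=hotel -> take RIGHT -> hotel
i=6: L=foxtrot=BASE, R=delta -> take RIGHT -> delta
i=7: L=echo R=echo -> agree -> echo
Conflict count: 1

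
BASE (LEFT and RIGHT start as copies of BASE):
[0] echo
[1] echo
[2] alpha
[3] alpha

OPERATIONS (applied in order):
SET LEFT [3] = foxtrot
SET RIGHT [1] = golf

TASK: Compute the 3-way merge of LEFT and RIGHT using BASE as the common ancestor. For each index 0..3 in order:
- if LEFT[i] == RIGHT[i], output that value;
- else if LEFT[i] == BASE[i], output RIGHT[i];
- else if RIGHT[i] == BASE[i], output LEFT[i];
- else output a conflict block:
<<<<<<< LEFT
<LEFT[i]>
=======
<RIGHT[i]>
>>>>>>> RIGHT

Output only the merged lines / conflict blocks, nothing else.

Answer: echo
golf
alpha
foxtrot

Derivation:
Final LEFT:  [echo, echo, alpha, foxtrot]
Final RIGHT: [echo, golf, alpha, alpha]
i=0: L=echo R=echo -> agree -> echo
i=1: L=echo=BASE, R=golf -> take RIGHT -> golf
i=2: L=alpha R=alpha -> agree -> alpha
i=3: L=foxtrot, R=alpha=BASE -> take LEFT -> foxtrot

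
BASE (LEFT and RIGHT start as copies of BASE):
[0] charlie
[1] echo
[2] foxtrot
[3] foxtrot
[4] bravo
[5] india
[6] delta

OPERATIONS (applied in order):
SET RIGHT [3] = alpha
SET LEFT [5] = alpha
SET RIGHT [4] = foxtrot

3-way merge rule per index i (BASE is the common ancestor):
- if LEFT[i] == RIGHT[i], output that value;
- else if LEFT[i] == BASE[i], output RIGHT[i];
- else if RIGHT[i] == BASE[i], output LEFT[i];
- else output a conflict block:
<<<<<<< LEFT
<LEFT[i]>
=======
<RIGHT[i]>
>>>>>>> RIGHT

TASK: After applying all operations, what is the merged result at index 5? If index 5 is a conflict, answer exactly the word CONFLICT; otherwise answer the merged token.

Final LEFT:  [charlie, echo, foxtrot, foxtrot, bravo, alpha, delta]
Final RIGHT: [charlie, echo, foxtrot, alpha, foxtrot, india, delta]
i=0: L=charlie R=charlie -> agree -> charlie
i=1: L=echo R=echo -> agree -> echo
i=2: L=foxtrot R=foxtrot -> agree -> foxtrot
i=3: L=foxtrot=BASE, R=alpha -> take RIGHT -> alpha
i=4: L=bravo=BASE, R=foxtrot -> take RIGHT -> foxtrot
i=5: L=alpha, R=india=BASE -> take LEFT -> alpha
i=6: L=delta R=delta -> agree -> delta
Index 5 -> alpha

Answer: alpha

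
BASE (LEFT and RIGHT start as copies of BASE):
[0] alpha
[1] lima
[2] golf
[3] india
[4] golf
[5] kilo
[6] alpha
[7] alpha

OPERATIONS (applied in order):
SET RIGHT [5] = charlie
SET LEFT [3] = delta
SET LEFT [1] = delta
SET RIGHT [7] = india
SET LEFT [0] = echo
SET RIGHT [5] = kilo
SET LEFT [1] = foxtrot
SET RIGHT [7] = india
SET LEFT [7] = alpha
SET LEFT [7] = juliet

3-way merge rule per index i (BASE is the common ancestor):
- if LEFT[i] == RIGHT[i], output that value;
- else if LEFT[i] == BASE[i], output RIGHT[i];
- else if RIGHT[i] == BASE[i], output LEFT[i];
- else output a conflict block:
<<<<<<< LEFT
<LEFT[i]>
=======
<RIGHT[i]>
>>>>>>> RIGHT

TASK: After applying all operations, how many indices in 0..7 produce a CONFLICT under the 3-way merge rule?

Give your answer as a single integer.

Answer: 1

Derivation:
Final LEFT:  [echo, foxtrot, golf, delta, golf, kilo, alpha, juliet]
Final RIGHT: [alpha, lima, golf, india, golf, kilo, alpha, india]
i=0: L=echo, R=alpha=BASE -> take LEFT -> echo
i=1: L=foxtrot, R=lima=BASE -> take LEFT -> foxtrot
i=2: L=golf R=golf -> agree -> golf
i=3: L=delta, R=india=BASE -> take LEFT -> delta
i=4: L=golf R=golf -> agree -> golf
i=5: L=kilo R=kilo -> agree -> kilo
i=6: L=alpha R=alpha -> agree -> alpha
i=7: BASE=alpha L=juliet R=india all differ -> CONFLICT
Conflict count: 1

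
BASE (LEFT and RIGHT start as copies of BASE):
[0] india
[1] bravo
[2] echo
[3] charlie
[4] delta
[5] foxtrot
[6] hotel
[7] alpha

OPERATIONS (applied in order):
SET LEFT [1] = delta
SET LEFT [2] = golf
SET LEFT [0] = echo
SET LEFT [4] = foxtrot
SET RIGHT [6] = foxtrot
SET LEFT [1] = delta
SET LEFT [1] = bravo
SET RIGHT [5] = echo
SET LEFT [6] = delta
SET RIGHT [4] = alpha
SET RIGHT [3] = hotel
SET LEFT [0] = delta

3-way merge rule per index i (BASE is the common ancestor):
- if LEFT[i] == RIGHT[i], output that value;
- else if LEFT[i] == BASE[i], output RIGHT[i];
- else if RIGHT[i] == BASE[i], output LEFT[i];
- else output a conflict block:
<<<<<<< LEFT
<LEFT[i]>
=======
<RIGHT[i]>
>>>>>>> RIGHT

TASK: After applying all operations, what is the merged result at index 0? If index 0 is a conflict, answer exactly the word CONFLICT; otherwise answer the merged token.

Final LEFT:  [delta, bravo, golf, charlie, foxtrot, foxtrot, delta, alpha]
Final RIGHT: [india, bravo, echo, hotel, alpha, echo, foxtrot, alpha]
i=0: L=delta, R=india=BASE -> take LEFT -> delta
i=1: L=bravo R=bravo -> agree -> bravo
i=2: L=golf, R=echo=BASE -> take LEFT -> golf
i=3: L=charlie=BASE, R=hotel -> take RIGHT -> hotel
i=4: BASE=delta L=foxtrot R=alpha all differ -> CONFLICT
i=5: L=foxtrot=BASE, R=echo -> take RIGHT -> echo
i=6: BASE=hotel L=delta R=foxtrot all differ -> CONFLICT
i=7: L=alpha R=alpha -> agree -> alpha
Index 0 -> delta

Answer: delta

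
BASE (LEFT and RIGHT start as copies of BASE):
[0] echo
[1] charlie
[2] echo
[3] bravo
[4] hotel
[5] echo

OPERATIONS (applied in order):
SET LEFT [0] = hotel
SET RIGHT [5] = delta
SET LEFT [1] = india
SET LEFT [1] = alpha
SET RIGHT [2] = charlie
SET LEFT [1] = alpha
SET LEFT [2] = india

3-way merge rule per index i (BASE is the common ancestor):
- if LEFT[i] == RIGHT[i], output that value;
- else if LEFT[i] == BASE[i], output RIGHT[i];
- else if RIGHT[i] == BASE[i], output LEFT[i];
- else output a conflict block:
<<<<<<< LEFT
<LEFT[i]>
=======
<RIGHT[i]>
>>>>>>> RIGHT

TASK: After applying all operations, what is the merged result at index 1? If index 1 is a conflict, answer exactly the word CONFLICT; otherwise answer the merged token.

Answer: alpha

Derivation:
Final LEFT:  [hotel, alpha, india, bravo, hotel, echo]
Final RIGHT: [echo, charlie, charlie, bravo, hotel, delta]
i=0: L=hotel, R=echo=BASE -> take LEFT -> hotel
i=1: L=alpha, R=charlie=BASE -> take LEFT -> alpha
i=2: BASE=echo L=india R=charlie all differ -> CONFLICT
i=3: L=bravo R=bravo -> agree -> bravo
i=4: L=hotel R=hotel -> agree -> hotel
i=5: L=echo=BASE, R=delta -> take RIGHT -> delta
Index 1 -> alpha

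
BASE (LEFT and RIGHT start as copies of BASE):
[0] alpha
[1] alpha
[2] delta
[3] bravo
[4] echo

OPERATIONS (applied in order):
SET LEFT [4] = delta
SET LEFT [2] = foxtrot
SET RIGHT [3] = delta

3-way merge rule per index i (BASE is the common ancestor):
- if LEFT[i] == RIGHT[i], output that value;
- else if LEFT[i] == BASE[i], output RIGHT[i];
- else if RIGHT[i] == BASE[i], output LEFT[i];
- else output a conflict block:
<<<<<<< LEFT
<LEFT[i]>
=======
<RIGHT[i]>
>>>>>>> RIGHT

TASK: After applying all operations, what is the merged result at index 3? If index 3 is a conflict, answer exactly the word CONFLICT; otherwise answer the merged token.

Final LEFT:  [alpha, alpha, foxtrot, bravo, delta]
Final RIGHT: [alpha, alpha, delta, delta, echo]
i=0: L=alpha R=alpha -> agree -> alpha
i=1: L=alpha R=alpha -> agree -> alpha
i=2: L=foxtrot, R=delta=BASE -> take LEFT -> foxtrot
i=3: L=bravo=BASE, R=delta -> take RIGHT -> delta
i=4: L=delta, R=echo=BASE -> take LEFT -> delta
Index 3 -> delta

Answer: delta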